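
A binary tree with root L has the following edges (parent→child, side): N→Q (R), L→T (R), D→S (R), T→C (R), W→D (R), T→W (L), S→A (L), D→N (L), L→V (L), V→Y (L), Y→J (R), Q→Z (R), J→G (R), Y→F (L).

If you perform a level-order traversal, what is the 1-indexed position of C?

Level-order visits nodes level by level from the root, left to right within each level.
Level 0: L
Level 1: V, T
Level 2: Y, W, C
Level 3: F, J, D
Level 4: G, N, S
Level 5: Q, A
Level 6: Z
Full level-order sequence: L, V, T, Y, W, C, F, J, D, G, N, S, Q, A, Z.

6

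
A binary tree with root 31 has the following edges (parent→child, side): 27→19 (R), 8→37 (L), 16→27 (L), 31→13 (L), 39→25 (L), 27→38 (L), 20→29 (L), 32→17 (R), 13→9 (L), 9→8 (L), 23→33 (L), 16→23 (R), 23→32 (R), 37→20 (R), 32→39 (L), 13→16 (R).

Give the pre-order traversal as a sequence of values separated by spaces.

Pre-order visits the node, then its left subtree, then its right subtree.
Visit 31.
At 31: go left to 13.
  Visit 13.
  At 13: go left to 9.
    Visit 9.
    At 9: go left to 8.
      Visit 8.
      At 8: go left to 37.
        Visit 37.
        At 37: no left child.
        At 37: go right to 20.
          Visit 20.
          At 20: go left to 29.
            29 is a leaf — visit 29.
          At 20: no right child.
      At 8: no right child.
    At 9: no right child.
  At 13: go right to 16.
    Visit 16.
    At 16: go left to 27.
      Visit 27.
      At 27: go left to 38.
        38 is a leaf — visit 38.
      At 27: go right to 19.
        19 is a leaf — visit 19.
    At 16: go right to 23.
      Visit 23.
      At 23: go left to 33.
        33 is a leaf — visit 33.
      At 23: go right to 32.
        Visit 32.
        At 32: go left to 39.
          Visit 39.
          At 39: go left to 25.
            25 is a leaf — visit 25.
          At 39: no right child.
        At 32: go right to 17.
          17 is a leaf — visit 17.
At 31: no right child.

31 13 9 8 37 20 29 16 27 38 19 23 33 32 39 25 17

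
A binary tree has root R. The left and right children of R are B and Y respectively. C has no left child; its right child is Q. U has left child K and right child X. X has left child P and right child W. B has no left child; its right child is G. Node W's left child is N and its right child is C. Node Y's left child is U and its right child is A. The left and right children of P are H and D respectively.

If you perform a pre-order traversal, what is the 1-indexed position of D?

10

Pre-order visits the node, then its left subtree, then its right subtree.
Visit R.
At R: go left to B.
  Visit B.
  At B: no left child.
  At B: go right to G.
    G is a leaf — visit G.
At R: go right to Y.
  Visit Y.
  At Y: go left to U.
    Visit U.
    At U: go left to K.
      K is a leaf — visit K.
    At U: go right to X.
      Visit X.
      At X: go left to P.
        Visit P.
        At P: go left to H.
          H is a leaf — visit H.
        At P: go right to D.
          D is a leaf — visit D.
      At X: go right to W.
        Visit W.
        At W: go left to N.
          N is a leaf — visit N.
        At W: go right to C.
          Visit C.
          At C: no left child.
          At C: go right to Q.
            Q is a leaf — visit Q.
  At Y: go right to A.
    A is a leaf — visit A.
Full pre-order sequence: R, B, G, Y, U, K, X, P, H, D, W, N, C, Q, A.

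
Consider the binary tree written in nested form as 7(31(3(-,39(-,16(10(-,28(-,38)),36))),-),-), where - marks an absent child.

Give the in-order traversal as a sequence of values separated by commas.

In-order visits the left subtree, then the node, then the right subtree.
At 7: go left to 31.
  At 31: go left to 3.
    At 3: no left child.
    Visit 3.
    At 3: go right to 39.
      At 39: no left child.
      Visit 39.
      At 39: go right to 16.
        At 16: go left to 10.
          At 10: no left child.
          Visit 10.
          At 10: go right to 28.
            At 28: no left child.
            Visit 28.
            At 28: go right to 38.
              38 is a leaf — visit 38.
        Visit 16.
        At 16: go right to 36.
          36 is a leaf — visit 36.
  Visit 31.
  At 31: no right child.
Visit 7.
At 7: no right child.

3, 39, 10, 28, 38, 16, 36, 31, 7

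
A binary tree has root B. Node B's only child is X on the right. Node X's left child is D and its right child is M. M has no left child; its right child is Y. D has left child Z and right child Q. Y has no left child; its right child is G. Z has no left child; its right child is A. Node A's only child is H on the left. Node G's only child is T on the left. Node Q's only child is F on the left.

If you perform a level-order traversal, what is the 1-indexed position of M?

Level-order visits nodes level by level from the root, left to right within each level.
Level 0: B
Level 1: X
Level 2: D, M
Level 3: Z, Q, Y
Level 4: A, F, G
Level 5: H, T
Full level-order sequence: B, X, D, M, Z, Q, Y, A, F, G, H, T.

4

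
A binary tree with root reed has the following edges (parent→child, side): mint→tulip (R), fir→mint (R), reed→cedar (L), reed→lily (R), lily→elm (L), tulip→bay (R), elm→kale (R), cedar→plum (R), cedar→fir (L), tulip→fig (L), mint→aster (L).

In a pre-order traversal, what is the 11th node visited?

Pre-order visits the node, then its left subtree, then its right subtree.
Visit reed.
At reed: go left to cedar.
  Visit cedar.
  At cedar: go left to fir.
    Visit fir.
    At fir: no left child.
    At fir: go right to mint.
      Visit mint.
      At mint: go left to aster.
        aster is a leaf — visit aster.
      At mint: go right to tulip.
        Visit tulip.
        At tulip: go left to fig.
          fig is a leaf — visit fig.
        At tulip: go right to bay.
          bay is a leaf — visit bay.
  At cedar: go right to plum.
    plum is a leaf — visit plum.
At reed: go right to lily.
  Visit lily.
  At lily: go left to elm.
    Visit elm.
    At elm: no left child.
    At elm: go right to kale.
      kale is a leaf — visit kale.
  At lily: no right child.
Full pre-order sequence: reed, cedar, fir, mint, aster, tulip, fig, bay, plum, lily, elm, kale.

elm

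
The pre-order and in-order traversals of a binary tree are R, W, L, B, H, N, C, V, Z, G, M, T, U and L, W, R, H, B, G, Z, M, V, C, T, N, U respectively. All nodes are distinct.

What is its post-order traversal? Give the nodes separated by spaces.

L W H G M Z V T C U N B R

The first element of pre-order is the root; it splits in-order into left and right subtrees.
Root R: left subtree has 2 nodes {L, W}, right has 10 {H, B, G, Z, M, V, C, T, N, U}.
  Root W: left subtree has 1 node {L}, right has 0 { }.
  Root B: left subtree has 1 node {H}, right has 8 {G, Z, M, V, C, T, N, U}.
    Root N: left subtree has 6 nodes {G, Z, M, V, C, T}, right has 1 {U}.
      Root C: left subtree has 4 nodes {G, Z, M, V}, right has 1 {T}.
        Root V: left subtree has 3 nodes {G, Z, M}, right has 0 { }.
          Root Z: left subtree has 1 node {G}, right has 1 {M}.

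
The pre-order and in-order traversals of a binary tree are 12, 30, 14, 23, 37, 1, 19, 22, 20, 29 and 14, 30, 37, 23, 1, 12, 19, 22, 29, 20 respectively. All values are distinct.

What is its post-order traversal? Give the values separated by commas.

The first element of pre-order is the root; it splits in-order into left and right subtrees.
Root 12: left subtree has 5 nodes {14, 30, 37, 23, 1}, right has 4 {19, 22, 29, 20}.
  Root 30: left subtree has 1 node {14}, right has 3 {37, 23, 1}.
    Root 23: left subtree has 1 node {37}, right has 1 {1}.
  Root 19: left subtree has 0 nodes { }, right has 3 {22, 29, 20}.
    Root 22: left subtree has 0 nodes { }, right has 2 {29, 20}.
      Root 20: left subtree has 1 node {29}, right has 0 { }.

14, 37, 1, 23, 30, 29, 20, 22, 19, 12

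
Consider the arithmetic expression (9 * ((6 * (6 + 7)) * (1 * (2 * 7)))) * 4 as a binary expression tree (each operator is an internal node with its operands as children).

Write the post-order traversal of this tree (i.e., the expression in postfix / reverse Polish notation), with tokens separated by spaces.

9 6 6 7 + * 1 2 7 * * * * 4 *

Post-order on an expression tree gives postfix notation: for each operator, emit left operand, right operand, then the operator.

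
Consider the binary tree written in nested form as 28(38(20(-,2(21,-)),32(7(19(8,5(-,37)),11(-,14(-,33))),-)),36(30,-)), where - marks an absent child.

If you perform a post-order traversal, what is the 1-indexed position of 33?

8

Post-order visits the left subtree, then the right subtree, then the node.
At 28: go left to 38.
  At 38: go left to 20.
    At 20: no left child.
    At 20: go right to 2.
      At 2: go left to 21.
        21 is a leaf — visit 21.
      At 2: no right child.
      Visit 2.
    Visit 20.
  At 38: go right to 32.
    At 32: go left to 7.
      At 7: go left to 19.
        At 19: go left to 8.
          8 is a leaf — visit 8.
        At 19: go right to 5.
          At 5: no left child.
          At 5: go right to 37.
            37 is a leaf — visit 37.
          Visit 5.
        Visit 19.
      At 7: go right to 11.
        At 11: no left child.
        At 11: go right to 14.
          At 14: no left child.
          At 14: go right to 33.
            33 is a leaf — visit 33.
          Visit 14.
        Visit 11.
      Visit 7.
    At 32: no right child.
    Visit 32.
  Visit 38.
At 28: go right to 36.
  At 36: go left to 30.
    30 is a leaf — visit 30.
  At 36: no right child.
  Visit 36.
Visit 28.
Full post-order sequence: 21, 2, 20, 8, 37, 5, 19, 33, 14, 11, 7, 32, 38, 30, 36, 28.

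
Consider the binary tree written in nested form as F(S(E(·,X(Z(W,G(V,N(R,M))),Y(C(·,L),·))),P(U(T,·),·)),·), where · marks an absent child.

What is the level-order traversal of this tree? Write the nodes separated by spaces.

Level-order visits nodes level by level from the root, left to right within each level.
Level 0: F
Level 1: S
Level 2: E, P
Level 3: X, U
Level 4: Z, Y, T
Level 5: W, G, C
Level 6: V, N, L
Level 7: R, M

F S E P X U Z Y T W G C V N L R M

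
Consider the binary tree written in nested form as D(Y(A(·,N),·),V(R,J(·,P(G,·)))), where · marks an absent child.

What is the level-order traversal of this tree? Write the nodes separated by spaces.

Level-order visits nodes level by level from the root, left to right within each level.
Level 0: D
Level 1: Y, V
Level 2: A, R, J
Level 3: N, P
Level 4: G

D Y V A R J N P G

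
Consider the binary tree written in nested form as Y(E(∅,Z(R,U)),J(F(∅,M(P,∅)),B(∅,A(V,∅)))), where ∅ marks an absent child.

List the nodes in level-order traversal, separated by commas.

Y, E, J, Z, F, B, R, U, M, A, P, V

Level-order visits nodes level by level from the root, left to right within each level.
Level 0: Y
Level 1: E, J
Level 2: Z, F, B
Level 3: R, U, M, A
Level 4: P, V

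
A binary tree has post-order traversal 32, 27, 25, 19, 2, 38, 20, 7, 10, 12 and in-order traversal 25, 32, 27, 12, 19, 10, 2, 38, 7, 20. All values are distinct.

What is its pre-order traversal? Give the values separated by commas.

The last element of post-order is the root; it splits in-order into left and right subtrees.
Root 12: left subtree has 3 nodes {25, 32, 27}, right has 6 {19, 10, 2, 38, 7, 20}.
  Root 25: left subtree has 0 nodes { }, right has 2 {32, 27}.
    Root 27: left subtree has 1 node {32}, right has 0 { }.
  Root 10: left subtree has 1 node {19}, right has 4 {2, 38, 7, 20}.
    Root 7: left subtree has 2 nodes {2, 38}, right has 1 {20}.
      Root 38: left subtree has 1 node {2}, right has 0 { }.

12, 25, 27, 32, 10, 19, 7, 38, 2, 20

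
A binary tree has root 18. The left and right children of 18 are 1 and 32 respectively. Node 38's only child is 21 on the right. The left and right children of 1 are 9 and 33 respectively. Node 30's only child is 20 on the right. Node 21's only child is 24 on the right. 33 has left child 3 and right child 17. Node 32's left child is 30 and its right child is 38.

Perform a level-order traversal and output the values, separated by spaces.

Level-order visits nodes level by level from the root, left to right within each level.
Level 0: 18
Level 1: 1, 32
Level 2: 9, 33, 30, 38
Level 3: 3, 17, 20, 21
Level 4: 24

18 1 32 9 33 30 38 3 17 20 21 24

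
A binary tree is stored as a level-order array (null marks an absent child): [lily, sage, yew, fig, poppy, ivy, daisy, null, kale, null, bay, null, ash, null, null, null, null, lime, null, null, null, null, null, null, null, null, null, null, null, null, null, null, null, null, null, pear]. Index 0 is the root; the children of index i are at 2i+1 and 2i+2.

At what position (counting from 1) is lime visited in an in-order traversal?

In-order visits the left subtree, then the node, then the right subtree.
At lily: go left to sage.
  At sage: go left to fig.
    At fig: no left child.
    Visit fig.
    At fig: go right to kale.
      At kale: go left to lime.
        At lime: go left to pear.
          pear is a leaf — visit pear.
        Visit lime.
        At lime: no right child.
      Visit kale.
      At kale: no right child.
  Visit sage.
  At sage: go right to poppy.
    At poppy: no left child.
    Visit poppy.
    At poppy: go right to bay.
      bay is a leaf — visit bay.
Visit lily.
At lily: go right to yew.
  At yew: go left to ivy.
    At ivy: no left child.
    Visit ivy.
    At ivy: go right to ash.
      ash is a leaf — visit ash.
  Visit yew.
  At yew: go right to daisy.
    daisy is a leaf — visit daisy.
Full in-order sequence: fig, pear, lime, kale, sage, poppy, bay, lily, ivy, ash, yew, daisy.

3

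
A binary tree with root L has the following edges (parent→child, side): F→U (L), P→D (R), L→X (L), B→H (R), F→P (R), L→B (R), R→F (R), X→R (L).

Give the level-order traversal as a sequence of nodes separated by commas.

L, X, B, R, H, F, U, P, D

Level-order visits nodes level by level from the root, left to right within each level.
Level 0: L
Level 1: X, B
Level 2: R, H
Level 3: F
Level 4: U, P
Level 5: D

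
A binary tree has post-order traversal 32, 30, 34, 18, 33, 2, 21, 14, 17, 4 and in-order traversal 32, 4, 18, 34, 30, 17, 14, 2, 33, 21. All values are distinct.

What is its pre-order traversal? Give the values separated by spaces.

4 32 17 18 34 30 14 21 2 33

The last element of post-order is the root; it splits in-order into left and right subtrees.
Root 4: left subtree has 1 node {32}, right has 8 {18, 34, 30, 17, 14, 2, 33, 21}.
  Root 17: left subtree has 3 nodes {18, 34, 30}, right has 4 {14, 2, 33, 21}.
    Root 18: left subtree has 0 nodes { }, right has 2 {34, 30}.
      Root 34: left subtree has 0 nodes { }, right has 1 {30}.
    Root 14: left subtree has 0 nodes { }, right has 3 {2, 33, 21}.
      Root 21: left subtree has 2 nodes {2, 33}, right has 0 { }.
        Root 2: left subtree has 0 nodes { }, right has 1 {33}.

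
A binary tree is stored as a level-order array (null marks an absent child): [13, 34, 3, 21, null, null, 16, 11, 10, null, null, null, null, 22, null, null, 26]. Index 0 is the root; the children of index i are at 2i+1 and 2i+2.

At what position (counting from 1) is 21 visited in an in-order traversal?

3

In-order visits the left subtree, then the node, then the right subtree.
At 13: go left to 34.
  At 34: go left to 21.
    At 21: go left to 11.
      At 11: no left child.
      Visit 11.
      At 11: go right to 26.
        26 is a leaf — visit 26.
    Visit 21.
    At 21: go right to 10.
      10 is a leaf — visit 10.
  Visit 34.
  At 34: no right child.
Visit 13.
At 13: go right to 3.
  At 3: no left child.
  Visit 3.
  At 3: go right to 16.
    At 16: go left to 22.
      22 is a leaf — visit 22.
    Visit 16.
    At 16: no right child.
Full in-order sequence: 11, 26, 21, 10, 34, 13, 3, 22, 16.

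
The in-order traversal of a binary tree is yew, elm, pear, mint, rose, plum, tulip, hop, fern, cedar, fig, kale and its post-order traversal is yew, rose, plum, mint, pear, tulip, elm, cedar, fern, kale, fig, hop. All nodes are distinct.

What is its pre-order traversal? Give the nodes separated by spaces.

The last element of post-order is the root; it splits in-order into left and right subtrees.
Root hop: left subtree has 7 nodes {yew, elm, pear, mint, rose, plum, tulip}, right has 4 {fern, cedar, fig, kale}.
  Root elm: left subtree has 1 node {yew}, right has 5 {pear, mint, rose, plum, tulip}.
    Root tulip: left subtree has 4 nodes {pear, mint, rose, plum}, right has 0 { }.
      Root pear: left subtree has 0 nodes { }, right has 3 {mint, rose, plum}.
        Root mint: left subtree has 0 nodes { }, right has 2 {rose, plum}.
          Root plum: left subtree has 1 node {rose}, right has 0 { }.
  Root fig: left subtree has 2 nodes {fern, cedar}, right has 1 {kale}.
    Root fern: left subtree has 0 nodes { }, right has 1 {cedar}.

hop elm yew tulip pear mint plum rose fig fern cedar kale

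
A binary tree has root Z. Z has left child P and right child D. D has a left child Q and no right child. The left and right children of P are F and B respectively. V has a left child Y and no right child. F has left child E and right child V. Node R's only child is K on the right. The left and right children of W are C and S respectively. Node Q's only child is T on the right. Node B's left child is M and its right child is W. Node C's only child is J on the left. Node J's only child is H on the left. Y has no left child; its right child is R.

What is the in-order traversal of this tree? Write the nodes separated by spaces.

In-order visits the left subtree, then the node, then the right subtree.
At Z: go left to P.
  At P: go left to F.
    At F: go left to E.
      E is a leaf — visit E.
    Visit F.
    At F: go right to V.
      At V: go left to Y.
        At Y: no left child.
        Visit Y.
        At Y: go right to R.
          At R: no left child.
          Visit R.
          At R: go right to K.
            K is a leaf — visit K.
      Visit V.
      At V: no right child.
  Visit P.
  At P: go right to B.
    At B: go left to M.
      M is a leaf — visit M.
    Visit B.
    At B: go right to W.
      At W: go left to C.
        At C: go left to J.
          At J: go left to H.
            H is a leaf — visit H.
          Visit J.
          At J: no right child.
        Visit C.
        At C: no right child.
      Visit W.
      At W: go right to S.
        S is a leaf — visit S.
Visit Z.
At Z: go right to D.
  At D: go left to Q.
    At Q: no left child.
    Visit Q.
    At Q: go right to T.
      T is a leaf — visit T.
  Visit D.
  At D: no right child.

E F Y R K V P M B H J C W S Z Q T D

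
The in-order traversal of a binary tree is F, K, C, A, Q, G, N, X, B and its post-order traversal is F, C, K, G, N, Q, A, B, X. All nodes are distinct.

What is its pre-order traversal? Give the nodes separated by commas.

The last element of post-order is the root; it splits in-order into left and right subtrees.
Root X: left subtree has 7 nodes {F, K, C, A, Q, G, N}, right has 1 {B}.
  Root A: left subtree has 3 nodes {F, K, C}, right has 3 {Q, G, N}.
    Root K: left subtree has 1 node {F}, right has 1 {C}.
    Root Q: left subtree has 0 nodes { }, right has 2 {G, N}.
      Root N: left subtree has 1 node {G}, right has 0 { }.

X, A, K, F, C, Q, N, G, B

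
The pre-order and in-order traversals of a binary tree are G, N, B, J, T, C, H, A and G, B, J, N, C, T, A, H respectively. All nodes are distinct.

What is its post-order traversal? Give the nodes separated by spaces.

The first element of pre-order is the root; it splits in-order into left and right subtrees.
Root G: left subtree has 0 nodes { }, right has 7 {B, J, N, C, T, A, H}.
  Root N: left subtree has 2 nodes {B, J}, right has 4 {C, T, A, H}.
    Root B: left subtree has 0 nodes { }, right has 1 {J}.
    Root T: left subtree has 1 node {C}, right has 2 {A, H}.
      Root H: left subtree has 1 node {A}, right has 0 { }.

J B C A H T N G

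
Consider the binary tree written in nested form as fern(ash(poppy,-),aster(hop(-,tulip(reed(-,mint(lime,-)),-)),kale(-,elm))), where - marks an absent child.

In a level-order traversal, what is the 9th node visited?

Level-order visits nodes level by level from the root, left to right within each level.
Level 0: fern
Level 1: ash, aster
Level 2: poppy, hop, kale
Level 3: tulip, elm
Level 4: reed
Level 5: mint
Level 6: lime
Full level-order sequence: fern, ash, aster, poppy, hop, kale, tulip, elm, reed, mint, lime.

reed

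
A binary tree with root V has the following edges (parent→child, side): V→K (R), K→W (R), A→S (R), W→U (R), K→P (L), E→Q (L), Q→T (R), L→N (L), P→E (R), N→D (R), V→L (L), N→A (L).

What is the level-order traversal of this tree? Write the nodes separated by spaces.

V L K N P W A D E U S Q T

Level-order visits nodes level by level from the root, left to right within each level.
Level 0: V
Level 1: L, K
Level 2: N, P, W
Level 3: A, D, E, U
Level 4: S, Q
Level 5: T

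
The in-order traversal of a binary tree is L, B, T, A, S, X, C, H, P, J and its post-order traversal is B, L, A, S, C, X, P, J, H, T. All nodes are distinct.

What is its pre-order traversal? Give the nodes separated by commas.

The last element of post-order is the root; it splits in-order into left and right subtrees.
Root T: left subtree has 2 nodes {L, B}, right has 7 {A, S, X, C, H, P, J}.
  Root L: left subtree has 0 nodes { }, right has 1 {B}.
  Root H: left subtree has 4 nodes {A, S, X, C}, right has 2 {P, J}.
    Root X: left subtree has 2 nodes {A, S}, right has 1 {C}.
      Root S: left subtree has 1 node {A}, right has 0 { }.
    Root J: left subtree has 1 node {P}, right has 0 { }.

T, L, B, H, X, S, A, C, J, P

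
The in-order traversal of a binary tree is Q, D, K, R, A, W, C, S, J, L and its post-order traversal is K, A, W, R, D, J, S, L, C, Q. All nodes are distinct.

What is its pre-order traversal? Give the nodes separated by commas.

Q, C, D, R, K, W, A, L, S, J

The last element of post-order is the root; it splits in-order into left and right subtrees.
Root Q: left subtree has 0 nodes { }, right has 9 {D, K, R, A, W, C, S, J, L}.
  Root C: left subtree has 5 nodes {D, K, R, A, W}, right has 3 {S, J, L}.
    Root D: left subtree has 0 nodes { }, right has 4 {K, R, A, W}.
      Root R: left subtree has 1 node {K}, right has 2 {A, W}.
        Root W: left subtree has 1 node {A}, right has 0 { }.
    Root L: left subtree has 2 nodes {S, J}, right has 0 { }.
      Root S: left subtree has 0 nodes { }, right has 1 {J}.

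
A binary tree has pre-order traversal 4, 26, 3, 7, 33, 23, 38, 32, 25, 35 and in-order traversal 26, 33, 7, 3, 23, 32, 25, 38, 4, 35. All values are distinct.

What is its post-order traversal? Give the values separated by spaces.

The first element of pre-order is the root; it splits in-order into left and right subtrees.
Root 4: left subtree has 8 nodes {26, 33, 7, 3, 23, 32, 25, 38}, right has 1 {35}.
  Root 26: left subtree has 0 nodes { }, right has 7 {33, 7, 3, 23, 32, 25, 38}.
    Root 3: left subtree has 2 nodes {33, 7}, right has 4 {23, 32, 25, 38}.
      Root 7: left subtree has 1 node {33}, right has 0 { }.
      Root 23: left subtree has 0 nodes { }, right has 3 {32, 25, 38}.
        Root 38: left subtree has 2 nodes {32, 25}, right has 0 { }.
          Root 32: left subtree has 0 nodes { }, right has 1 {25}.

33 7 25 32 38 23 3 26 35 4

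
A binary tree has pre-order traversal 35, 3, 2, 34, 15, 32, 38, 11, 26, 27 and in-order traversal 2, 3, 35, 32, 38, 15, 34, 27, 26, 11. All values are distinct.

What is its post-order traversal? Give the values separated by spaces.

2 3 38 32 15 27 26 11 34 35

The first element of pre-order is the root; it splits in-order into left and right subtrees.
Root 35: left subtree has 2 nodes {2, 3}, right has 7 {32, 38, 15, 34, 27, 26, 11}.
  Root 3: left subtree has 1 node {2}, right has 0 { }.
  Root 34: left subtree has 3 nodes {32, 38, 15}, right has 3 {27, 26, 11}.
    Root 15: left subtree has 2 nodes {32, 38}, right has 0 { }.
      Root 32: left subtree has 0 nodes { }, right has 1 {38}.
    Root 11: left subtree has 2 nodes {27, 26}, right has 0 { }.
      Root 26: left subtree has 1 node {27}, right has 0 { }.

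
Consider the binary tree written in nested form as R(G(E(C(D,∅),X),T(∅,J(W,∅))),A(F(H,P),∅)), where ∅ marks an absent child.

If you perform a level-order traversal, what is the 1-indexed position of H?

Level-order visits nodes level by level from the root, left to right within each level.
Level 0: R
Level 1: G, A
Level 2: E, T, F
Level 3: C, X, J, H, P
Level 4: D, W
Full level-order sequence: R, G, A, E, T, F, C, X, J, H, P, D, W.

10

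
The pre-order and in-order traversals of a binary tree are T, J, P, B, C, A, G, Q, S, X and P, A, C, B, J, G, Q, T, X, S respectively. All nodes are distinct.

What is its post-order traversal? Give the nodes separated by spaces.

A C B P Q G J X S T

The first element of pre-order is the root; it splits in-order into left and right subtrees.
Root T: left subtree has 7 nodes {P, A, C, B, J, G, Q}, right has 2 {X, S}.
  Root J: left subtree has 4 nodes {P, A, C, B}, right has 2 {G, Q}.
    Root P: left subtree has 0 nodes { }, right has 3 {A, C, B}.
      Root B: left subtree has 2 nodes {A, C}, right has 0 { }.
        Root C: left subtree has 1 node {A}, right has 0 { }.
    Root G: left subtree has 0 nodes { }, right has 1 {Q}.
  Root S: left subtree has 1 node {X}, right has 0 { }.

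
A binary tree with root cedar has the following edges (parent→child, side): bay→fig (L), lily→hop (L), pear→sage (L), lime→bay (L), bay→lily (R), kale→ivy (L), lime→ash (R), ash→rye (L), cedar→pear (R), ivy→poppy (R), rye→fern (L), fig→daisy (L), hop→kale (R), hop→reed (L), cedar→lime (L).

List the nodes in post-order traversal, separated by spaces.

daisy fig reed poppy ivy kale hop lily bay fern rye ash lime sage pear cedar

Post-order visits the left subtree, then the right subtree, then the node.
At cedar: go left to lime.
  At lime: go left to bay.
    At bay: go left to fig.
      At fig: go left to daisy.
        daisy is a leaf — visit daisy.
      At fig: no right child.
      Visit fig.
    At bay: go right to lily.
      At lily: go left to hop.
        At hop: go left to reed.
          reed is a leaf — visit reed.
        At hop: go right to kale.
          At kale: go left to ivy.
            At ivy: no left child.
            At ivy: go right to poppy.
              poppy is a leaf — visit poppy.
            Visit ivy.
          At kale: no right child.
          Visit kale.
        Visit hop.
      At lily: no right child.
      Visit lily.
    Visit bay.
  At lime: go right to ash.
    At ash: go left to rye.
      At rye: go left to fern.
        fern is a leaf — visit fern.
      At rye: no right child.
      Visit rye.
    At ash: no right child.
    Visit ash.
  Visit lime.
At cedar: go right to pear.
  At pear: go left to sage.
    sage is a leaf — visit sage.
  At pear: no right child.
  Visit pear.
Visit cedar.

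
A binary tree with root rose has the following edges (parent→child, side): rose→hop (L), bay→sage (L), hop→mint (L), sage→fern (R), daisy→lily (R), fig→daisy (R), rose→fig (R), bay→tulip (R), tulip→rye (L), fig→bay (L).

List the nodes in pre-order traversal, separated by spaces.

rose hop mint fig bay sage fern tulip rye daisy lily

Pre-order visits the node, then its left subtree, then its right subtree.
Visit rose.
At rose: go left to hop.
  Visit hop.
  At hop: go left to mint.
    mint is a leaf — visit mint.
  At hop: no right child.
At rose: go right to fig.
  Visit fig.
  At fig: go left to bay.
    Visit bay.
    At bay: go left to sage.
      Visit sage.
      At sage: no left child.
      At sage: go right to fern.
        fern is a leaf — visit fern.
    At bay: go right to tulip.
      Visit tulip.
      At tulip: go left to rye.
        rye is a leaf — visit rye.
      At tulip: no right child.
  At fig: go right to daisy.
    Visit daisy.
    At daisy: no left child.
    At daisy: go right to lily.
      lily is a leaf — visit lily.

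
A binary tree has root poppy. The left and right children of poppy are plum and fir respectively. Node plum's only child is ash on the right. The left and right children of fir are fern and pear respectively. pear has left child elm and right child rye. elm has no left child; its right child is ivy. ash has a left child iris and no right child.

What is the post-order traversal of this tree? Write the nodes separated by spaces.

iris ash plum fern ivy elm rye pear fir poppy

Post-order visits the left subtree, then the right subtree, then the node.
At poppy: go left to plum.
  At plum: no left child.
  At plum: go right to ash.
    At ash: go left to iris.
      iris is a leaf — visit iris.
    At ash: no right child.
    Visit ash.
  Visit plum.
At poppy: go right to fir.
  At fir: go left to fern.
    fern is a leaf — visit fern.
  At fir: go right to pear.
    At pear: go left to elm.
      At elm: no left child.
      At elm: go right to ivy.
        ivy is a leaf — visit ivy.
      Visit elm.
    At pear: go right to rye.
      rye is a leaf — visit rye.
    Visit pear.
  Visit fir.
Visit poppy.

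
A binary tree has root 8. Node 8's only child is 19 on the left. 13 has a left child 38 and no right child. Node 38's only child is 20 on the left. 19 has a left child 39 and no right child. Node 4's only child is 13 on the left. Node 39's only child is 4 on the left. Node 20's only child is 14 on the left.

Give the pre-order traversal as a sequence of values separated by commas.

8, 19, 39, 4, 13, 38, 20, 14

Pre-order visits the node, then its left subtree, then its right subtree.
Visit 8.
At 8: go left to 19.
  Visit 19.
  At 19: go left to 39.
    Visit 39.
    At 39: go left to 4.
      Visit 4.
      At 4: go left to 13.
        Visit 13.
        At 13: go left to 38.
          Visit 38.
          At 38: go left to 20.
            Visit 20.
            At 20: go left to 14.
              14 is a leaf — visit 14.
            At 20: no right child.
          At 38: no right child.
        At 13: no right child.
      At 4: no right child.
    At 39: no right child.
  At 19: no right child.
At 8: no right child.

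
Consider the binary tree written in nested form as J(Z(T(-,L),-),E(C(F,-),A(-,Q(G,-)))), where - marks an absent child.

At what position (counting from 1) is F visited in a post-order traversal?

4

Post-order visits the left subtree, then the right subtree, then the node.
At J: go left to Z.
  At Z: go left to T.
    At T: no left child.
    At T: go right to L.
      L is a leaf — visit L.
    Visit T.
  At Z: no right child.
  Visit Z.
At J: go right to E.
  At E: go left to C.
    At C: go left to F.
      F is a leaf — visit F.
    At C: no right child.
    Visit C.
  At E: go right to A.
    At A: no left child.
    At A: go right to Q.
      At Q: go left to G.
        G is a leaf — visit G.
      At Q: no right child.
      Visit Q.
    Visit A.
  Visit E.
Visit J.
Full post-order sequence: L, T, Z, F, C, G, Q, A, E, J.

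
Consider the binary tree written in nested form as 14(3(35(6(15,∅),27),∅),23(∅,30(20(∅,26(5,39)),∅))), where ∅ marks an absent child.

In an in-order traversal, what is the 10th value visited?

26

In-order visits the left subtree, then the node, then the right subtree.
At 14: go left to 3.
  At 3: go left to 35.
    At 35: go left to 6.
      At 6: go left to 15.
        15 is a leaf — visit 15.
      Visit 6.
      At 6: no right child.
    Visit 35.
    At 35: go right to 27.
      27 is a leaf — visit 27.
  Visit 3.
  At 3: no right child.
Visit 14.
At 14: go right to 23.
  At 23: no left child.
  Visit 23.
  At 23: go right to 30.
    At 30: go left to 20.
      At 20: no left child.
      Visit 20.
      At 20: go right to 26.
        At 26: go left to 5.
          5 is a leaf — visit 5.
        Visit 26.
        At 26: go right to 39.
          39 is a leaf — visit 39.
    Visit 30.
    At 30: no right child.
Full in-order sequence: 15, 6, 35, 27, 3, 14, 23, 20, 5, 26, 39, 30.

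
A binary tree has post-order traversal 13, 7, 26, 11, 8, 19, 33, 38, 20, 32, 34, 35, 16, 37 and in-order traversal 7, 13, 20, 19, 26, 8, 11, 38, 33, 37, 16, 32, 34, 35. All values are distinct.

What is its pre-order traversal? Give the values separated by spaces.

37 20 7 13 38 19 8 26 11 33 16 35 34 32

The last element of post-order is the root; it splits in-order into left and right subtrees.
Root 37: left subtree has 9 nodes {7, 13, 20, 19, 26, 8, 11, 38, 33}, right has 4 {16, 32, 34, 35}.
  Root 20: left subtree has 2 nodes {7, 13}, right has 6 {19, 26, 8, 11, 38, 33}.
    Root 7: left subtree has 0 nodes { }, right has 1 {13}.
    Root 38: left subtree has 4 nodes {19, 26, 8, 11}, right has 1 {33}.
      Root 19: left subtree has 0 nodes { }, right has 3 {26, 8, 11}.
        Root 8: left subtree has 1 node {26}, right has 1 {11}.
  Root 16: left subtree has 0 nodes { }, right has 3 {32, 34, 35}.
    Root 35: left subtree has 2 nodes {32, 34}, right has 0 { }.
      Root 34: left subtree has 1 node {32}, right has 0 { }.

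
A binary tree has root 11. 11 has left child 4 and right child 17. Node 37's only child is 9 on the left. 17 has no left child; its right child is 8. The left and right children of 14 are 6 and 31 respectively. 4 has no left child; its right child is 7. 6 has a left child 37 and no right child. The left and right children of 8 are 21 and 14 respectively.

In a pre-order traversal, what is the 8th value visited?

6

Pre-order visits the node, then its left subtree, then its right subtree.
Visit 11.
At 11: go left to 4.
  Visit 4.
  At 4: no left child.
  At 4: go right to 7.
    7 is a leaf — visit 7.
At 11: go right to 17.
  Visit 17.
  At 17: no left child.
  At 17: go right to 8.
    Visit 8.
    At 8: go left to 21.
      21 is a leaf — visit 21.
    At 8: go right to 14.
      Visit 14.
      At 14: go left to 6.
        Visit 6.
        At 6: go left to 37.
          Visit 37.
          At 37: go left to 9.
            9 is a leaf — visit 9.
          At 37: no right child.
        At 6: no right child.
      At 14: go right to 31.
        31 is a leaf — visit 31.
Full pre-order sequence: 11, 4, 7, 17, 8, 21, 14, 6, 37, 9, 31.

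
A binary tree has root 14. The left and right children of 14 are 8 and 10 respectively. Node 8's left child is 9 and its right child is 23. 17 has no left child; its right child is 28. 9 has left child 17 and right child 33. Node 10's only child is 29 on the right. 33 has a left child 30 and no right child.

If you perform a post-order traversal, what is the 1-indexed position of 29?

8

Post-order visits the left subtree, then the right subtree, then the node.
At 14: go left to 8.
  At 8: go left to 9.
    At 9: go left to 17.
      At 17: no left child.
      At 17: go right to 28.
        28 is a leaf — visit 28.
      Visit 17.
    At 9: go right to 33.
      At 33: go left to 30.
        30 is a leaf — visit 30.
      At 33: no right child.
      Visit 33.
    Visit 9.
  At 8: go right to 23.
    23 is a leaf — visit 23.
  Visit 8.
At 14: go right to 10.
  At 10: no left child.
  At 10: go right to 29.
    29 is a leaf — visit 29.
  Visit 10.
Visit 14.
Full post-order sequence: 28, 17, 30, 33, 9, 23, 8, 29, 10, 14.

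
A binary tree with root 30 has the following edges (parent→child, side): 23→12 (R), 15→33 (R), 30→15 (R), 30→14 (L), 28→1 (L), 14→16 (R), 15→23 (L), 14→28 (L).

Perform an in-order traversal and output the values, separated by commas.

In-order visits the left subtree, then the node, then the right subtree.
At 30: go left to 14.
  At 14: go left to 28.
    At 28: go left to 1.
      1 is a leaf — visit 1.
    Visit 28.
    At 28: no right child.
  Visit 14.
  At 14: go right to 16.
    16 is a leaf — visit 16.
Visit 30.
At 30: go right to 15.
  At 15: go left to 23.
    At 23: no left child.
    Visit 23.
    At 23: go right to 12.
      12 is a leaf — visit 12.
  Visit 15.
  At 15: go right to 33.
    33 is a leaf — visit 33.

1, 28, 14, 16, 30, 23, 12, 15, 33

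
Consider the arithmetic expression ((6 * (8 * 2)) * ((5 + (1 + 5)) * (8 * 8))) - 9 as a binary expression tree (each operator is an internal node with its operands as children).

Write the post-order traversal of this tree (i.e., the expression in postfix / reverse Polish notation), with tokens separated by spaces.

Post-order on an expression tree gives postfix notation: for each operator, emit left operand, right operand, then the operator.

6 8 2 * * 5 1 5 + + 8 8 * * * 9 -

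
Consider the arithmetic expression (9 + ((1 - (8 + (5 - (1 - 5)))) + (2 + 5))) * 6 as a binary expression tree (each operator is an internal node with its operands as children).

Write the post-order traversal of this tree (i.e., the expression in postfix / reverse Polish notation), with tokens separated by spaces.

9 1 8 5 1 5 - - + - 2 5 + + + 6 *

Post-order on an expression tree gives postfix notation: for each operator, emit left operand, right operand, then the operator.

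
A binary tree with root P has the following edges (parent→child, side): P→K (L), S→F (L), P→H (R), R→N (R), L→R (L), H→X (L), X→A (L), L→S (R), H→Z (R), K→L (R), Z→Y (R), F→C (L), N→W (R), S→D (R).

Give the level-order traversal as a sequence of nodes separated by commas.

Level-order visits nodes level by level from the root, left to right within each level.
Level 0: P
Level 1: K, H
Level 2: L, X, Z
Level 3: R, S, A, Y
Level 4: N, F, D
Level 5: W, C

P, K, H, L, X, Z, R, S, A, Y, N, F, D, W, C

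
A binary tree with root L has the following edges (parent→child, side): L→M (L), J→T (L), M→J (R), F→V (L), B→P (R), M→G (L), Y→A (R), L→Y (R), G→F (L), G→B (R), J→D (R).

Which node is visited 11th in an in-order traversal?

In-order visits the left subtree, then the node, then the right subtree.
At L: go left to M.
  At M: go left to G.
    At G: go left to F.
      At F: go left to V.
        V is a leaf — visit V.
      Visit F.
      At F: no right child.
    Visit G.
    At G: go right to B.
      At B: no left child.
      Visit B.
      At B: go right to P.
        P is a leaf — visit P.
  Visit M.
  At M: go right to J.
    At J: go left to T.
      T is a leaf — visit T.
    Visit J.
    At J: go right to D.
      D is a leaf — visit D.
Visit L.
At L: go right to Y.
  At Y: no left child.
  Visit Y.
  At Y: go right to A.
    A is a leaf — visit A.
Full in-order sequence: V, F, G, B, P, M, T, J, D, L, Y, A.

Y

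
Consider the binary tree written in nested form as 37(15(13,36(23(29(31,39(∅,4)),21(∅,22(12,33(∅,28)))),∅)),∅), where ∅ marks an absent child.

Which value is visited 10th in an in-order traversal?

In-order visits the left subtree, then the node, then the right subtree.
At 37: go left to 15.
  At 15: go left to 13.
    13 is a leaf — visit 13.
  Visit 15.
  At 15: go right to 36.
    At 36: go left to 23.
      At 23: go left to 29.
        At 29: go left to 31.
          31 is a leaf — visit 31.
        Visit 29.
        At 29: go right to 39.
          At 39: no left child.
          Visit 39.
          At 39: go right to 4.
            4 is a leaf — visit 4.
      Visit 23.
      At 23: go right to 21.
        At 21: no left child.
        Visit 21.
        At 21: go right to 22.
          At 22: go left to 12.
            12 is a leaf — visit 12.
          Visit 22.
          At 22: go right to 33.
            At 33: no left child.
            Visit 33.
            At 33: go right to 28.
              28 is a leaf — visit 28.
    Visit 36.
    At 36: no right child.
Visit 37.
At 37: no right child.
Full in-order sequence: 13, 15, 31, 29, 39, 4, 23, 21, 12, 22, 33, 28, 36, 37.

22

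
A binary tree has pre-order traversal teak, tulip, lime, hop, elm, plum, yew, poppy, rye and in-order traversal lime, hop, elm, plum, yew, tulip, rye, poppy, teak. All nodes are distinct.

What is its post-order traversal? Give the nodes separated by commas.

yew, plum, elm, hop, lime, rye, poppy, tulip, teak

The first element of pre-order is the root; it splits in-order into left and right subtrees.
Root teak: left subtree has 8 nodes {lime, hop, elm, plum, yew, tulip, rye, poppy}, right has 0 { }.
  Root tulip: left subtree has 5 nodes {lime, hop, elm, plum, yew}, right has 2 {rye, poppy}.
    Root lime: left subtree has 0 nodes { }, right has 4 {hop, elm, plum, yew}.
      Root hop: left subtree has 0 nodes { }, right has 3 {elm, plum, yew}.
        Root elm: left subtree has 0 nodes { }, right has 2 {plum, yew}.
          Root plum: left subtree has 0 nodes { }, right has 1 {yew}.
    Root poppy: left subtree has 1 node {rye}, right has 0 { }.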